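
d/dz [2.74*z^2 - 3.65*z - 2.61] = 5.48*z - 3.65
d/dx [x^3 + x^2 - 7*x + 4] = 3*x^2 + 2*x - 7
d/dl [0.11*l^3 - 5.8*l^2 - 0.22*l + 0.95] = 0.33*l^2 - 11.6*l - 0.22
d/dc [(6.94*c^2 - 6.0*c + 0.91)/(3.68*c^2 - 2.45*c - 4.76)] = (5.077*c^2 - 72.7664*c + 30.7895)/(13.5424*c^4 - 18.032*c^3 - 29.0311*c^2 + 23.324*c + 22.6576)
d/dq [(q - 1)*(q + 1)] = 2*q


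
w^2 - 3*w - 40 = (w - 8)*(w + 5)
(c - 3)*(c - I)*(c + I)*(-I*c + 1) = -I*c^4 + c^3 + 3*I*c^3 - 3*c^2 - I*c^2 + c + 3*I*c - 3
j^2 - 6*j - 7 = (j - 7)*(j + 1)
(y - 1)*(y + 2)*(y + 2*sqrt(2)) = y^3 + y^2 + 2*sqrt(2)*y^2 - 2*y + 2*sqrt(2)*y - 4*sqrt(2)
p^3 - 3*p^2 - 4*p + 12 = (p - 3)*(p - 2)*(p + 2)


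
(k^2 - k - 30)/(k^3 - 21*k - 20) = (-k^2 + k + 30)/(-k^3 + 21*k + 20)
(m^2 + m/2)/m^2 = (m + 1/2)/m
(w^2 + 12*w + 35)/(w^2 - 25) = (w + 7)/(w - 5)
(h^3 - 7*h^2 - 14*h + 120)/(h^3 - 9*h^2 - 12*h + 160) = (h - 6)/(h - 8)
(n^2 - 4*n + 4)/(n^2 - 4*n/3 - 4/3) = 3*(n - 2)/(3*n + 2)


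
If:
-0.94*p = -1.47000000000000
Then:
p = 1.56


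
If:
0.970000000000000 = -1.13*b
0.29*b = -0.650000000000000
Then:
No Solution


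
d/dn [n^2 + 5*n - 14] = 2*n + 5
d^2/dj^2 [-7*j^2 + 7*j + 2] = -14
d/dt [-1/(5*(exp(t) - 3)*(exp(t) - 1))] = (exp(t) - 2)/(10*(exp(t) - 3)^2*sinh(t/2)^2)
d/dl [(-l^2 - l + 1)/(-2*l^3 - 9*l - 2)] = ((2*l + 1)*(2*l^3 + 9*l + 2) - 3*(2*l^2 + 3)*(l^2 + l - 1))/(2*l^3 + 9*l + 2)^2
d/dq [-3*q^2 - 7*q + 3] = -6*q - 7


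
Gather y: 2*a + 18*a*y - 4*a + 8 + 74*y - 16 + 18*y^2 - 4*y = -2*a + 18*y^2 + y*(18*a + 70) - 8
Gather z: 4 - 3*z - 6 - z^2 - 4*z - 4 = -z^2 - 7*z - 6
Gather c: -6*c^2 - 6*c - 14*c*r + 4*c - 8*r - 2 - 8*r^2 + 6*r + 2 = -6*c^2 + c*(-14*r - 2) - 8*r^2 - 2*r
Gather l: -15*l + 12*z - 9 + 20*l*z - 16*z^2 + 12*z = l*(20*z - 15) - 16*z^2 + 24*z - 9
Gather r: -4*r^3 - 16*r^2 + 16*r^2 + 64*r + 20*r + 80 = -4*r^3 + 84*r + 80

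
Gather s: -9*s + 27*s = 18*s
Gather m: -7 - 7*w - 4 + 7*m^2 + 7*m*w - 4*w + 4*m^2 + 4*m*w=11*m^2 + 11*m*w - 11*w - 11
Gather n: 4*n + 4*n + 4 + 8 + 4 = 8*n + 16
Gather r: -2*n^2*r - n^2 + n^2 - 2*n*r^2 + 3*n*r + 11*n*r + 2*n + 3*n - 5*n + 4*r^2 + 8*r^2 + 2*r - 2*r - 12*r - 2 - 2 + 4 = r^2*(12 - 2*n) + r*(-2*n^2 + 14*n - 12)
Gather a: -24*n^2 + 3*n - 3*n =-24*n^2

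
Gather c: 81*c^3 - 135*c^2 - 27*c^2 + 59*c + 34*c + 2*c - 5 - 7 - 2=81*c^3 - 162*c^2 + 95*c - 14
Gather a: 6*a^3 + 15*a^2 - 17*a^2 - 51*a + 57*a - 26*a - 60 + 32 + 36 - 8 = 6*a^3 - 2*a^2 - 20*a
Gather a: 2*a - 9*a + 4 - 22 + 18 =-7*a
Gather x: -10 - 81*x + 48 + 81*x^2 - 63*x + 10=81*x^2 - 144*x + 48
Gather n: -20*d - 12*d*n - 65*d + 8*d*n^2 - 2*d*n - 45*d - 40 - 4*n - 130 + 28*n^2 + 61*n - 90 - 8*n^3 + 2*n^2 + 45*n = -130*d - 8*n^3 + n^2*(8*d + 30) + n*(102 - 14*d) - 260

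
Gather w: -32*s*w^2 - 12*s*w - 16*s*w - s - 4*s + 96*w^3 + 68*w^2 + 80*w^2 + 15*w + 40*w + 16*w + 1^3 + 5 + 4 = -5*s + 96*w^3 + w^2*(148 - 32*s) + w*(71 - 28*s) + 10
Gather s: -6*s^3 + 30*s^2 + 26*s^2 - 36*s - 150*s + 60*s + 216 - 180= -6*s^3 + 56*s^2 - 126*s + 36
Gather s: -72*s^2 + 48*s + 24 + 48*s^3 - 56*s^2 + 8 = 48*s^3 - 128*s^2 + 48*s + 32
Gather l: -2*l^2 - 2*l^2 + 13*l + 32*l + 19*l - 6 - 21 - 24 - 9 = -4*l^2 + 64*l - 60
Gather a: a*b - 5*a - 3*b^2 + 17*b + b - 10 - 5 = a*(b - 5) - 3*b^2 + 18*b - 15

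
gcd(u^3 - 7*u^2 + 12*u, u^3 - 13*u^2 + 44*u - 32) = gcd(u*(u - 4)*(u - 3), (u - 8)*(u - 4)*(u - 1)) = u - 4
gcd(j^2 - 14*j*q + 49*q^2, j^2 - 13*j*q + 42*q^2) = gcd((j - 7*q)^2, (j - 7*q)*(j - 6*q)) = -j + 7*q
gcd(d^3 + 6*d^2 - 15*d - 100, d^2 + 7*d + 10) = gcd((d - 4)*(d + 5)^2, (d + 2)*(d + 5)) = d + 5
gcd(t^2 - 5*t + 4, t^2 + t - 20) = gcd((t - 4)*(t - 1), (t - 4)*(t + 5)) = t - 4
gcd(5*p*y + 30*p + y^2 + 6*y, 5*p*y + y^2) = 5*p + y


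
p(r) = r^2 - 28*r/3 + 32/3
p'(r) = 2*r - 28/3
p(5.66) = -10.12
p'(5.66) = 1.99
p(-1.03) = 21.34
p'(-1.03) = -11.39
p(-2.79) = 44.49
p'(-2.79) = -14.91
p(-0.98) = 20.77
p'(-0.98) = -11.29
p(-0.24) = 12.96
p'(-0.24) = -9.81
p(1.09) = 1.68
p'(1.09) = -7.15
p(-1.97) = 32.93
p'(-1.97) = -13.27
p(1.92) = -3.57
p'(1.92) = -5.49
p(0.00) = 10.67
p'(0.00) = -9.33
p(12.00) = 42.67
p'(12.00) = 14.67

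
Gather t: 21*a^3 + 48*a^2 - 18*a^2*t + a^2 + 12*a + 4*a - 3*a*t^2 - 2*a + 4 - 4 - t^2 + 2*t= 21*a^3 + 49*a^2 + 14*a + t^2*(-3*a - 1) + t*(2 - 18*a^2)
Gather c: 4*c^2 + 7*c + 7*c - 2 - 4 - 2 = 4*c^2 + 14*c - 8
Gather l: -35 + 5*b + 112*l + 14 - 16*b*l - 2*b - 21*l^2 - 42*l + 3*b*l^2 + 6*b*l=3*b + l^2*(3*b - 21) + l*(70 - 10*b) - 21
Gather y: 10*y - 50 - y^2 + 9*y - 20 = -y^2 + 19*y - 70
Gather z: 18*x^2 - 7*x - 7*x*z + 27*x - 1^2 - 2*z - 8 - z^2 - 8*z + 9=18*x^2 + 20*x - z^2 + z*(-7*x - 10)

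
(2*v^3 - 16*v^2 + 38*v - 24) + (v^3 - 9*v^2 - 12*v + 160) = 3*v^3 - 25*v^2 + 26*v + 136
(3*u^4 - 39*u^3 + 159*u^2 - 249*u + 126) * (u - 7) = 3*u^5 - 60*u^4 + 432*u^3 - 1362*u^2 + 1869*u - 882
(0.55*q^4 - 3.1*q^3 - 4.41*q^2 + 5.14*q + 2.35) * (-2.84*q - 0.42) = -1.562*q^5 + 8.573*q^4 + 13.8264*q^3 - 12.7454*q^2 - 8.8328*q - 0.987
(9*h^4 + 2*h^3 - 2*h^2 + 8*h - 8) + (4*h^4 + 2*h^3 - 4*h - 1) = 13*h^4 + 4*h^3 - 2*h^2 + 4*h - 9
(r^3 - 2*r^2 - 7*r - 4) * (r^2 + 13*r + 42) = r^5 + 11*r^4 + 9*r^3 - 179*r^2 - 346*r - 168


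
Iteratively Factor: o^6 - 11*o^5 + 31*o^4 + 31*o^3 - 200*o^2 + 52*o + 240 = (o + 2)*(o^5 - 13*o^4 + 57*o^3 - 83*o^2 - 34*o + 120) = (o + 1)*(o + 2)*(o^4 - 14*o^3 + 71*o^2 - 154*o + 120) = (o - 5)*(o + 1)*(o + 2)*(o^3 - 9*o^2 + 26*o - 24) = (o - 5)*(o - 2)*(o + 1)*(o + 2)*(o^2 - 7*o + 12) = (o - 5)*(o - 3)*(o - 2)*(o + 1)*(o + 2)*(o - 4)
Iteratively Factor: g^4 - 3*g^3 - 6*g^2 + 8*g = (g)*(g^3 - 3*g^2 - 6*g + 8) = g*(g + 2)*(g^2 - 5*g + 4) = g*(g - 4)*(g + 2)*(g - 1)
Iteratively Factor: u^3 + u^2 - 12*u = (u + 4)*(u^2 - 3*u) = u*(u + 4)*(u - 3)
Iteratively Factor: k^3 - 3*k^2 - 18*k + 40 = (k - 5)*(k^2 + 2*k - 8) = (k - 5)*(k + 4)*(k - 2)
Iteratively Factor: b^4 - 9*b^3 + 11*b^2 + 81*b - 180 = (b - 4)*(b^3 - 5*b^2 - 9*b + 45) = (b - 5)*(b - 4)*(b^2 - 9) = (b - 5)*(b - 4)*(b - 3)*(b + 3)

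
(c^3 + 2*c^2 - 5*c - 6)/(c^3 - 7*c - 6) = (c^2 + c - 6)/(c^2 - c - 6)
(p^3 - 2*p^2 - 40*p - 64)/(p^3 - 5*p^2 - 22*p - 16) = (p + 4)/(p + 1)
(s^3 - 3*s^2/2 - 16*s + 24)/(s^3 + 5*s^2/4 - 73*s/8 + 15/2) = 4*(s - 4)/(4*s - 5)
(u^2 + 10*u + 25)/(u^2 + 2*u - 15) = (u + 5)/(u - 3)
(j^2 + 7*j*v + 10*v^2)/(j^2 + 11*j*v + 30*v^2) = (j + 2*v)/(j + 6*v)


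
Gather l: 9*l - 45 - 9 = 9*l - 54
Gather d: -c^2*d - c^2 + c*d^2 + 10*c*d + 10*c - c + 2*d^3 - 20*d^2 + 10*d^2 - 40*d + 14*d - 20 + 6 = -c^2 + 9*c + 2*d^3 + d^2*(c - 10) + d*(-c^2 + 10*c - 26) - 14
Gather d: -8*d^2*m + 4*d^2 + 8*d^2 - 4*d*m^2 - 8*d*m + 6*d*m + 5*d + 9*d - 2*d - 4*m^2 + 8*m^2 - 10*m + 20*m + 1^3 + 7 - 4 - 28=d^2*(12 - 8*m) + d*(-4*m^2 - 2*m + 12) + 4*m^2 + 10*m - 24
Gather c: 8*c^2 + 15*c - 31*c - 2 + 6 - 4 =8*c^2 - 16*c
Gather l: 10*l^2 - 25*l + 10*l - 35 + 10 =10*l^2 - 15*l - 25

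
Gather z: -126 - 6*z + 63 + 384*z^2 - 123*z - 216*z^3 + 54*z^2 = -216*z^3 + 438*z^2 - 129*z - 63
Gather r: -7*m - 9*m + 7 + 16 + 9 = 32 - 16*m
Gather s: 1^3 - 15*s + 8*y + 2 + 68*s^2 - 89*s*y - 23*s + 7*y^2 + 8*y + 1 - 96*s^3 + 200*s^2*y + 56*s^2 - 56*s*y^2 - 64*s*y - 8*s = -96*s^3 + s^2*(200*y + 124) + s*(-56*y^2 - 153*y - 46) + 7*y^2 + 16*y + 4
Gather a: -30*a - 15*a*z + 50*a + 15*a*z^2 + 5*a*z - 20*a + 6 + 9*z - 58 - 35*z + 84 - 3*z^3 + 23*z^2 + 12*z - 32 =a*(15*z^2 - 10*z) - 3*z^3 + 23*z^2 - 14*z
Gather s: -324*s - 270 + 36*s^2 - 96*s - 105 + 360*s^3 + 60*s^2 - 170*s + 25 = 360*s^3 + 96*s^2 - 590*s - 350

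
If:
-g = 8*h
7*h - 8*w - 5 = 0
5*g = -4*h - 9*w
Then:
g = 8/5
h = -1/5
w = -4/5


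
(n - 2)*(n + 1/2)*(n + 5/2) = n^3 + n^2 - 19*n/4 - 5/2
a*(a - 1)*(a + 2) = a^3 + a^2 - 2*a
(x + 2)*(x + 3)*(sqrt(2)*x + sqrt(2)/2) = sqrt(2)*x^3 + 11*sqrt(2)*x^2/2 + 17*sqrt(2)*x/2 + 3*sqrt(2)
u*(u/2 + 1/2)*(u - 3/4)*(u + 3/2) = u^4/2 + 7*u^3/8 - 3*u^2/16 - 9*u/16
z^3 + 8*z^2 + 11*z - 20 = (z - 1)*(z + 4)*(z + 5)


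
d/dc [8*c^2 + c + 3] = 16*c + 1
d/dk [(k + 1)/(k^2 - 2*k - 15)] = (k^2 - 2*k - 2*(k - 1)*(k + 1) - 15)/(-k^2 + 2*k + 15)^2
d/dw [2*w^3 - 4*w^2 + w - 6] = 6*w^2 - 8*w + 1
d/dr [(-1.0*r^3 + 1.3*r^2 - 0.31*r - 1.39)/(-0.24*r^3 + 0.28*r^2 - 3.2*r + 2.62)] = (0.032*r^4 + 6.2512*r^3 - 12.934*r^2 + 7.5904*r - 5.2602)/(0.0576*r^6 - 0.1344*r^5 + 1.6144*r^4 - 3.0496*r^3 + 11.7072*r^2 - 16.768*r + 6.8644)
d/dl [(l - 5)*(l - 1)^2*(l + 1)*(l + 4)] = 5*l^4 - 8*l^3 - 60*l^2 + 44*l + 19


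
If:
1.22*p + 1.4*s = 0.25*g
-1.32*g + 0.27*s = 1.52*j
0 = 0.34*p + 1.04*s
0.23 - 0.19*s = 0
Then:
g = -11.29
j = 10.02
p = -3.70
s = 1.21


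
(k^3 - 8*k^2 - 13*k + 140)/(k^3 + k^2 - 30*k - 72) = (k^2 - 12*k + 35)/(k^2 - 3*k - 18)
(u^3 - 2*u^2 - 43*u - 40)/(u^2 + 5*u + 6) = (u^3 - 2*u^2 - 43*u - 40)/(u^2 + 5*u + 6)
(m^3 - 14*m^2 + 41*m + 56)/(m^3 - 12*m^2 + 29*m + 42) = (m - 8)/(m - 6)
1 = 1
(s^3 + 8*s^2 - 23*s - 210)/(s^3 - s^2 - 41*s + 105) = (s + 6)/(s - 3)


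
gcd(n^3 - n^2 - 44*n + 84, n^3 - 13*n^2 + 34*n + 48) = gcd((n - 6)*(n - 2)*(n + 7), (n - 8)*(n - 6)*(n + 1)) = n - 6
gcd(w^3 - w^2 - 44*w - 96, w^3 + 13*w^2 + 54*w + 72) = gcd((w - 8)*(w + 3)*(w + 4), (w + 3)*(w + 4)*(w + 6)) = w^2 + 7*w + 12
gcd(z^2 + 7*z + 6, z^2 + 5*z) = 1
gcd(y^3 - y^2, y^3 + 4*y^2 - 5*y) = y^2 - y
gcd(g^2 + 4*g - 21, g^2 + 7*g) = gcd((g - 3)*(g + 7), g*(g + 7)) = g + 7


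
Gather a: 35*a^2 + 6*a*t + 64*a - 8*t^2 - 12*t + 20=35*a^2 + a*(6*t + 64) - 8*t^2 - 12*t + 20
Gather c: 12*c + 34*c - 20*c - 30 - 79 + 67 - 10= 26*c - 52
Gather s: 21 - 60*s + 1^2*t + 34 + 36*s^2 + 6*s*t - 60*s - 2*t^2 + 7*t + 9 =36*s^2 + s*(6*t - 120) - 2*t^2 + 8*t + 64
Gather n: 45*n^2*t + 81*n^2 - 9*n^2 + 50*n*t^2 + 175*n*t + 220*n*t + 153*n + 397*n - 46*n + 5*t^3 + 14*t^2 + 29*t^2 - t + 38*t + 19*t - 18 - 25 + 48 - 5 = n^2*(45*t + 72) + n*(50*t^2 + 395*t + 504) + 5*t^3 + 43*t^2 + 56*t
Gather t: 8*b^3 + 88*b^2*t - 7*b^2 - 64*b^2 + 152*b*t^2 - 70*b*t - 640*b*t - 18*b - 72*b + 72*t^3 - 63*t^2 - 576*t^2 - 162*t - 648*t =8*b^3 - 71*b^2 - 90*b + 72*t^3 + t^2*(152*b - 639) + t*(88*b^2 - 710*b - 810)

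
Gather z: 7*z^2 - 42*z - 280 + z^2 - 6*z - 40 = 8*z^2 - 48*z - 320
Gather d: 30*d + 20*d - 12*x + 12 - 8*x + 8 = 50*d - 20*x + 20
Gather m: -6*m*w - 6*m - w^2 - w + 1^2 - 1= m*(-6*w - 6) - w^2 - w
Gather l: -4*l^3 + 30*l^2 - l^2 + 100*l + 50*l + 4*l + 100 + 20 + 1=-4*l^3 + 29*l^2 + 154*l + 121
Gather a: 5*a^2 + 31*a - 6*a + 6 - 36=5*a^2 + 25*a - 30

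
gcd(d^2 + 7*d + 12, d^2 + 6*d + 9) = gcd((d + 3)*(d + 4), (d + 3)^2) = d + 3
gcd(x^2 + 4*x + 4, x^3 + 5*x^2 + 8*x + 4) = x^2 + 4*x + 4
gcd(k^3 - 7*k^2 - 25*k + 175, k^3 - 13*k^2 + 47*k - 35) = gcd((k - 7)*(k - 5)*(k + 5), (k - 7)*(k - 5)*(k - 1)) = k^2 - 12*k + 35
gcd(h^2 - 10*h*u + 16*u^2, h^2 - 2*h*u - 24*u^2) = 1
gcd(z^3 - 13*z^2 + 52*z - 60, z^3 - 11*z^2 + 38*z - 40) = z^2 - 7*z + 10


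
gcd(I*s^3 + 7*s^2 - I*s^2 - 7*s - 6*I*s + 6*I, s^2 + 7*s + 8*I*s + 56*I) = 1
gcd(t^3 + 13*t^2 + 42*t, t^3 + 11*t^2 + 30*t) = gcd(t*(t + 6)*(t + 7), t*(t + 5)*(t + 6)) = t^2 + 6*t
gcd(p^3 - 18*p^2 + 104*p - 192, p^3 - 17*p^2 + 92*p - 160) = p^2 - 12*p + 32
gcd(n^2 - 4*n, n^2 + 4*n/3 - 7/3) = 1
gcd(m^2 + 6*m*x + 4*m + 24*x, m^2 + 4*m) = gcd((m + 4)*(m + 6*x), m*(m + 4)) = m + 4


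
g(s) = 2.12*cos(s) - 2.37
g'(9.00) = -0.87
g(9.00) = -4.30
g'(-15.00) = 1.38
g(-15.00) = -3.98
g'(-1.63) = 2.12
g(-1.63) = -2.50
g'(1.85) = -2.04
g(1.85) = -2.95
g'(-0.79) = 1.51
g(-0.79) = -0.88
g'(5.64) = 1.27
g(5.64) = -0.67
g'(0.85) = -1.59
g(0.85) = -0.97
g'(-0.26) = 0.55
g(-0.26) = -0.32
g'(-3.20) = -0.12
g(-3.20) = -4.49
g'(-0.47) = 0.96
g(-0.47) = -0.48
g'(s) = -2.12*sin(s)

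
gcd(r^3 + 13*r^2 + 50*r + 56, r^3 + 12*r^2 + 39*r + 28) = r^2 + 11*r + 28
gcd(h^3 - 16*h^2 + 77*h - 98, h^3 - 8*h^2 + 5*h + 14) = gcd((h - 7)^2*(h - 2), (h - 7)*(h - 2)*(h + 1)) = h^2 - 9*h + 14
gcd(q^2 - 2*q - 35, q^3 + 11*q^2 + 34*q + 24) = 1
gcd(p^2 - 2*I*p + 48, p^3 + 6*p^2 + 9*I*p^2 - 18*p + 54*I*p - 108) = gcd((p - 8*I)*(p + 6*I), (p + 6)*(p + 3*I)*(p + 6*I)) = p + 6*I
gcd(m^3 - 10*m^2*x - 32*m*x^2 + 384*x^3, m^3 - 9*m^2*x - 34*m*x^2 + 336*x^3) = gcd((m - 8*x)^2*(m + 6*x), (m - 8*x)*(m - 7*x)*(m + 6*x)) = -m^2 + 2*m*x + 48*x^2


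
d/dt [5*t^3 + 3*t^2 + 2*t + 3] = 15*t^2 + 6*t + 2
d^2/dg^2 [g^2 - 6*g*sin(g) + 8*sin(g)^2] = 6*g*sin(g) - 32*sin(g)^2 - 12*cos(g) + 18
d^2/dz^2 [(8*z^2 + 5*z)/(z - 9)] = 1386/(z^3 - 27*z^2 + 243*z - 729)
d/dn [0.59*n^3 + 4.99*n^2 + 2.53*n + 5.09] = 1.77*n^2 + 9.98*n + 2.53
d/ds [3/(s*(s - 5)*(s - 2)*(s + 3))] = 6*(-2*s^3 + 6*s^2 + 11*s - 15)/(s^2*(s^6 - 8*s^5 - 6*s^4 + 148*s^3 - 119*s^2 - 660*s + 900))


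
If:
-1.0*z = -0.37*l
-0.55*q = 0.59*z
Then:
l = 2.7027027027027*z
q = -1.07272727272727*z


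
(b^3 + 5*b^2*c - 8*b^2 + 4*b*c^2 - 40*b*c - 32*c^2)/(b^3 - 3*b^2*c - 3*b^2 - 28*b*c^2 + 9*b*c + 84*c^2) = (b^2 + b*c - 8*b - 8*c)/(b^2 - 7*b*c - 3*b + 21*c)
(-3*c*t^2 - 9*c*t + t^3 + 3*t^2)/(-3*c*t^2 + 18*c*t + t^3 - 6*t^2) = (t + 3)/(t - 6)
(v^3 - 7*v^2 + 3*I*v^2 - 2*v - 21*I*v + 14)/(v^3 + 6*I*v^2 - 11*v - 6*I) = (v - 7)/(v + 3*I)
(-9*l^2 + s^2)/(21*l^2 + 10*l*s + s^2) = (-3*l + s)/(7*l + s)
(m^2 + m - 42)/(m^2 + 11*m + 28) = (m - 6)/(m + 4)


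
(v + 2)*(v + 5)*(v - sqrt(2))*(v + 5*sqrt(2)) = v^4 + 4*sqrt(2)*v^3 + 7*v^3 + 28*sqrt(2)*v^2 - 70*v + 40*sqrt(2)*v - 100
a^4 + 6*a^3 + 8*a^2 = a^2*(a + 2)*(a + 4)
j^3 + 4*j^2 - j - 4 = (j - 1)*(j + 1)*(j + 4)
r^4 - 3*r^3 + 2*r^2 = r^2*(r - 2)*(r - 1)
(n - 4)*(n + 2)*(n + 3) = n^3 + n^2 - 14*n - 24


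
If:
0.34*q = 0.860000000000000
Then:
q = 2.53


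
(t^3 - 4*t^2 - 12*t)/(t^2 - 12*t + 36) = t*(t + 2)/(t - 6)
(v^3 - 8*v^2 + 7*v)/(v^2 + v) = (v^2 - 8*v + 7)/(v + 1)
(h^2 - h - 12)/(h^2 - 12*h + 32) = (h + 3)/(h - 8)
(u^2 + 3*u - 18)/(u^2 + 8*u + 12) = (u - 3)/(u + 2)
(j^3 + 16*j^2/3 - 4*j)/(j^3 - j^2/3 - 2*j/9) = 3*(j + 6)/(3*j + 1)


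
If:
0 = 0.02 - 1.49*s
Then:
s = 0.01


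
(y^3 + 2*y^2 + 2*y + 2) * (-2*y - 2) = -2*y^4 - 6*y^3 - 8*y^2 - 8*y - 4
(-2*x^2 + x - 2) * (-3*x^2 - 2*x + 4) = 6*x^4 + x^3 - 4*x^2 + 8*x - 8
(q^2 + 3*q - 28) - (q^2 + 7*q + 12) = -4*q - 40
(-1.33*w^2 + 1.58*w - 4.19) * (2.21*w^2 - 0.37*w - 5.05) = -2.9393*w^4 + 3.9839*w^3 - 3.128*w^2 - 6.4287*w + 21.1595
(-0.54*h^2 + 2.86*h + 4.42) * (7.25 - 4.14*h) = 2.2356*h^3 - 15.7554*h^2 + 2.4362*h + 32.045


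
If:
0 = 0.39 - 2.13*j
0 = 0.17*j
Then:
No Solution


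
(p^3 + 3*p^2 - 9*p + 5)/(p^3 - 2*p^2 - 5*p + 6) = (p^2 + 4*p - 5)/(p^2 - p - 6)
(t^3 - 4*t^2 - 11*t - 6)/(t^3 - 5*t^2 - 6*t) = (t + 1)/t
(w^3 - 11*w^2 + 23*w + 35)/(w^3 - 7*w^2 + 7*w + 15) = (w - 7)/(w - 3)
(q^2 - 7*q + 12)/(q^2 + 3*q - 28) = (q - 3)/(q + 7)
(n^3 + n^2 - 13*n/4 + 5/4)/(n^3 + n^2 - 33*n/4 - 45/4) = (2*n^2 - 3*n + 1)/(2*n^2 - 3*n - 9)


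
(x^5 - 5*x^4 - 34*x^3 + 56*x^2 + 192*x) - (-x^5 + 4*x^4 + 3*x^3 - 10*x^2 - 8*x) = 2*x^5 - 9*x^4 - 37*x^3 + 66*x^2 + 200*x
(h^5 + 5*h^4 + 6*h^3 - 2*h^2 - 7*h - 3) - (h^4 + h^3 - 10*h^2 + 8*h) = h^5 + 4*h^4 + 5*h^3 + 8*h^2 - 15*h - 3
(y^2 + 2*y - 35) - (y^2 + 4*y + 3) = -2*y - 38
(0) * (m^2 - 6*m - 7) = 0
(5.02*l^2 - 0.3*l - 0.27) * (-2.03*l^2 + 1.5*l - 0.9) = -10.1906*l^4 + 8.139*l^3 - 4.4199*l^2 - 0.135*l + 0.243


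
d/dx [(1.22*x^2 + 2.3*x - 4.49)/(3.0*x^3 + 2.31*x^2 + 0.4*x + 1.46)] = (-3.66*x^4 - 13.8*x^3 + 35.585*x^2 + 24.3062*x + 5.154)/(9.0*x^6 + 13.86*x^5 + 7.7361*x^4 + 10.608*x^3 + 6.9052*x^2 + 1.168*x + 2.1316)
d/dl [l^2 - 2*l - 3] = 2*l - 2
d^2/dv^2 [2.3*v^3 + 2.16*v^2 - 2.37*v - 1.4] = 13.8*v + 4.32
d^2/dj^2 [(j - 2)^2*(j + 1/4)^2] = 12*j^2 - 21*j + 33/8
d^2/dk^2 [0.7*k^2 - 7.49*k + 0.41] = 1.40000000000000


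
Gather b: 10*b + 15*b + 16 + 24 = 25*b + 40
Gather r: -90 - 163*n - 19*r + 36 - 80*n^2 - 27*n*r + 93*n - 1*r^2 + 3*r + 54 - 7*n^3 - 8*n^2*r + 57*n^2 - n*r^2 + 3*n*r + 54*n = -7*n^3 - 23*n^2 - 16*n + r^2*(-n - 1) + r*(-8*n^2 - 24*n - 16)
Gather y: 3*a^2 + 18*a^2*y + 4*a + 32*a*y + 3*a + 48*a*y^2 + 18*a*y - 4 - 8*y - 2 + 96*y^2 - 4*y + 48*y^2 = 3*a^2 + 7*a + y^2*(48*a + 144) + y*(18*a^2 + 50*a - 12) - 6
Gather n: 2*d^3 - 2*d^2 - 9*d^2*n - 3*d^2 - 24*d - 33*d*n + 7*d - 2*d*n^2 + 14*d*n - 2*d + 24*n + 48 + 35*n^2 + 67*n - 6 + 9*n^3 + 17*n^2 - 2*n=2*d^3 - 5*d^2 - 19*d + 9*n^3 + n^2*(52 - 2*d) + n*(-9*d^2 - 19*d + 89) + 42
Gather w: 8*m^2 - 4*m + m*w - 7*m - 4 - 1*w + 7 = 8*m^2 - 11*m + w*(m - 1) + 3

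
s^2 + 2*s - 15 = (s - 3)*(s + 5)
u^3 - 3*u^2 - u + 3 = (u - 3)*(u - 1)*(u + 1)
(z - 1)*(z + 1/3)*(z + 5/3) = z^3 + z^2 - 13*z/9 - 5/9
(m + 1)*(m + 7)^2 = m^3 + 15*m^2 + 63*m + 49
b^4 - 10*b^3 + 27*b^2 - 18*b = b*(b - 6)*(b - 3)*(b - 1)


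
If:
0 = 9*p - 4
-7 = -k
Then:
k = 7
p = 4/9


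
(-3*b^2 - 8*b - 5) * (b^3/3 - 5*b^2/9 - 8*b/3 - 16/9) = -b^5 - b^4 + 97*b^3/9 + 265*b^2/9 + 248*b/9 + 80/9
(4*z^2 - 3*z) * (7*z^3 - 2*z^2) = 28*z^5 - 29*z^4 + 6*z^3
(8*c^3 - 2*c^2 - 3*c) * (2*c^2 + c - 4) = 16*c^5 + 4*c^4 - 40*c^3 + 5*c^2 + 12*c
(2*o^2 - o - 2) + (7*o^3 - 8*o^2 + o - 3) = 7*o^3 - 6*o^2 - 5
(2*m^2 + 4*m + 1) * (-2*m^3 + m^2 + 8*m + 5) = -4*m^5 - 6*m^4 + 18*m^3 + 43*m^2 + 28*m + 5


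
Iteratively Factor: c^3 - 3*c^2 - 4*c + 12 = (c - 3)*(c^2 - 4) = (c - 3)*(c - 2)*(c + 2)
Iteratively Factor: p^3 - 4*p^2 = (p)*(p^2 - 4*p) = p^2*(p - 4)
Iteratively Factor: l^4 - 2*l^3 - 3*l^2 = (l - 3)*(l^3 + l^2) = l*(l - 3)*(l^2 + l) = l^2*(l - 3)*(l + 1)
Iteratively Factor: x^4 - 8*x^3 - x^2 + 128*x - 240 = (x + 4)*(x^3 - 12*x^2 + 47*x - 60) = (x - 4)*(x + 4)*(x^2 - 8*x + 15) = (x - 5)*(x - 4)*(x + 4)*(x - 3)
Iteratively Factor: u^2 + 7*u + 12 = (u + 3)*(u + 4)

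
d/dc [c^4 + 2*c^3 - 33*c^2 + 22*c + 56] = 4*c^3 + 6*c^2 - 66*c + 22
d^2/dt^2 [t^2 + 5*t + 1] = 2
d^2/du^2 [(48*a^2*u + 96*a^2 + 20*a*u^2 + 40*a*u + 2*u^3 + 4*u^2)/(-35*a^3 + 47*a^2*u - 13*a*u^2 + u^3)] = 4*(51730*a^7 - 29085*a^6*u + 119542*a^6 - 13545*a^5*u^2 - 110244*a^5*u + 13242*a^4*u^3 + 32574*a^4*u^2 - 2136*a^3*u^4 - 840*a^3*u^3 - 69*a^2*u^5 - 774*a^2*u^4 + 23*a*u^6 + 60*a*u^5 + 2*u^6)/(-42875*a^9 + 172725*a^8*u - 279720*a^7*u^2 + 235808*a^6*u^3 - 113766*a^5*u^4 + 33186*a^4*u^5 - 5968*a^3*u^6 + 648*a^2*u^7 - 39*a*u^8 + u^9)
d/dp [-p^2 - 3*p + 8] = -2*p - 3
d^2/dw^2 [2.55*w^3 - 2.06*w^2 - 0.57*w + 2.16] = 15.3*w - 4.12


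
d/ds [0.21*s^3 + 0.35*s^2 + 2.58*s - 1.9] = 0.63*s^2 + 0.7*s + 2.58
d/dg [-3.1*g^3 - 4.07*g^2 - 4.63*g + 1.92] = -9.3*g^2 - 8.14*g - 4.63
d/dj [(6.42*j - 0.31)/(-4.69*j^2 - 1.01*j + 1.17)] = (30.1098*j^2 - 2.9078*j + 7.1983)/(21.9961*j^4 + 9.4738*j^3 - 9.9545*j^2 - 2.3634*j + 1.3689)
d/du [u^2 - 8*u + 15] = 2*u - 8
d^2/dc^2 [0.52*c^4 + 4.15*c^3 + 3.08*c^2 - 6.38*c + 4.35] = 6.24*c^2 + 24.9*c + 6.16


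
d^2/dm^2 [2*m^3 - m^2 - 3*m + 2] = 12*m - 2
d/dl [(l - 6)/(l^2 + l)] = (-l^2 + 12*l + 6)/(l^2*(l^2 + 2*l + 1))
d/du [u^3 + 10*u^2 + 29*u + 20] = 3*u^2 + 20*u + 29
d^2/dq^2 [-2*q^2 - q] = -4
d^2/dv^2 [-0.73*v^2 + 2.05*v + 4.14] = -1.46000000000000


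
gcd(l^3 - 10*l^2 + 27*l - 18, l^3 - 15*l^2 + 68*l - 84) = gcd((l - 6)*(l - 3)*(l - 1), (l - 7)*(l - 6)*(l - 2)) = l - 6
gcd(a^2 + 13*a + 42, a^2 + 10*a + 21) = a + 7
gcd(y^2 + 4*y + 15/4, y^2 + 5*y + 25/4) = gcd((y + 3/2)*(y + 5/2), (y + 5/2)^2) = y + 5/2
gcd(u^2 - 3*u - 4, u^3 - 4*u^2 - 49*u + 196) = u - 4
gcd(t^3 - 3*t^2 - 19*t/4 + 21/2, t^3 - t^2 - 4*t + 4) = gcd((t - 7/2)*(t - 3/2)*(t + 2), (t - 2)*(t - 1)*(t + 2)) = t + 2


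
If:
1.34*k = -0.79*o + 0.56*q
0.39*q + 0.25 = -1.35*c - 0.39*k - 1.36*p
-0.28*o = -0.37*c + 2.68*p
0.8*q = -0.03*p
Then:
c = 90.2333196610984*q - 0.238966888564492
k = 0.186167434774523 - 220.354653527734*q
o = 374.474981933118*q - 0.315777674174507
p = -26.6666666666667*q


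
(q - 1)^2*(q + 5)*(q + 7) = q^4 + 10*q^3 + 12*q^2 - 58*q + 35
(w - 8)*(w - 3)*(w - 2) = w^3 - 13*w^2 + 46*w - 48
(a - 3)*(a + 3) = a^2 - 9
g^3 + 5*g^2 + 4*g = g*(g + 1)*(g + 4)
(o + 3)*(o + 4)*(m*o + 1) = m*o^3 + 7*m*o^2 + 12*m*o + o^2 + 7*o + 12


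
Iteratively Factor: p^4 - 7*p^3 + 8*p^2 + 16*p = (p)*(p^3 - 7*p^2 + 8*p + 16) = p*(p - 4)*(p^2 - 3*p - 4) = p*(p - 4)*(p + 1)*(p - 4)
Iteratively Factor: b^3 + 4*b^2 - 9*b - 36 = (b + 3)*(b^2 + b - 12) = (b + 3)*(b + 4)*(b - 3)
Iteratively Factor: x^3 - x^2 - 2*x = (x)*(x^2 - x - 2) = x*(x + 1)*(x - 2)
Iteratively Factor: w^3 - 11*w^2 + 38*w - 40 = (w - 5)*(w^2 - 6*w + 8) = (w - 5)*(w - 4)*(w - 2)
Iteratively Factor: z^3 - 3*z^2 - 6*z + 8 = (z + 2)*(z^2 - 5*z + 4) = (z - 4)*(z + 2)*(z - 1)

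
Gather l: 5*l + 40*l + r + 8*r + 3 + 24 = 45*l + 9*r + 27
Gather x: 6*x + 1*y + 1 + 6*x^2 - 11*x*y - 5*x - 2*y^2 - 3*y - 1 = 6*x^2 + x*(1 - 11*y) - 2*y^2 - 2*y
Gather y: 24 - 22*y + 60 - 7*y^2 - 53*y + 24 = -7*y^2 - 75*y + 108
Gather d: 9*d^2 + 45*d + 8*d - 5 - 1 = 9*d^2 + 53*d - 6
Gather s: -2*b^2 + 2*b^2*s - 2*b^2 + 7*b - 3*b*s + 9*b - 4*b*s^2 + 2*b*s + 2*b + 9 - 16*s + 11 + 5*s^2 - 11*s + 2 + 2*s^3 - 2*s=-4*b^2 + 18*b + 2*s^3 + s^2*(5 - 4*b) + s*(2*b^2 - b - 29) + 22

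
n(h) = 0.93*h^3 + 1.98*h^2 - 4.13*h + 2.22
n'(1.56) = 8.84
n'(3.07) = 34.32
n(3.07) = 35.11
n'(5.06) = 87.34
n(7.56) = 486.00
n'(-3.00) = 9.10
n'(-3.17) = 11.35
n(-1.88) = 10.80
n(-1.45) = 9.54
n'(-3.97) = 24.12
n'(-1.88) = -1.71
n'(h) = 2.79*h^2 + 3.96*h - 4.13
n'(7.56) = 185.27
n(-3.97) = -8.37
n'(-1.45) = -4.01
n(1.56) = 4.13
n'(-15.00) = 564.22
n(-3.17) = 5.58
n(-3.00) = 7.32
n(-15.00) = -2629.08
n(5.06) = 152.50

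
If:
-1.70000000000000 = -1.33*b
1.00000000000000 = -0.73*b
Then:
No Solution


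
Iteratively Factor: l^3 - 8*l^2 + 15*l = (l - 5)*(l^2 - 3*l) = (l - 5)*(l - 3)*(l)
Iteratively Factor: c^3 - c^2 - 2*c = (c)*(c^2 - c - 2) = c*(c + 1)*(c - 2)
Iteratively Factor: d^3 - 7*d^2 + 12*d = (d - 4)*(d^2 - 3*d) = d*(d - 4)*(d - 3)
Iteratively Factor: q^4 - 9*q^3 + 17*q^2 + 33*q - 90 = (q - 3)*(q^3 - 6*q^2 - q + 30) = (q - 5)*(q - 3)*(q^2 - q - 6) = (q - 5)*(q - 3)^2*(q + 2)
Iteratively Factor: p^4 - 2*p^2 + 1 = (p - 1)*(p^3 + p^2 - p - 1) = (p - 1)*(p + 1)*(p^2 - 1) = (p - 1)*(p + 1)^2*(p - 1)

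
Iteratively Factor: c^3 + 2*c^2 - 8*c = (c)*(c^2 + 2*c - 8) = c*(c - 2)*(c + 4)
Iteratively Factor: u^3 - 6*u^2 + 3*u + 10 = (u + 1)*(u^2 - 7*u + 10) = (u - 2)*(u + 1)*(u - 5)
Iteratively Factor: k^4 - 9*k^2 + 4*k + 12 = (k + 1)*(k^3 - k^2 - 8*k + 12) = (k + 1)*(k + 3)*(k^2 - 4*k + 4) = (k - 2)*(k + 1)*(k + 3)*(k - 2)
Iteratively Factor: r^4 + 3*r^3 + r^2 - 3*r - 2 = (r + 1)*(r^3 + 2*r^2 - r - 2) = (r - 1)*(r + 1)*(r^2 + 3*r + 2) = (r - 1)*(r + 1)*(r + 2)*(r + 1)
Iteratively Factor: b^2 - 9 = (b + 3)*(b - 3)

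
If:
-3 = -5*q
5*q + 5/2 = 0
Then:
No Solution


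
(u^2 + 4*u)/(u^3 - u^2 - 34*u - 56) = u/(u^2 - 5*u - 14)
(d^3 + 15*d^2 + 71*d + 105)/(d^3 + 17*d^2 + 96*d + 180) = (d^2 + 10*d + 21)/(d^2 + 12*d + 36)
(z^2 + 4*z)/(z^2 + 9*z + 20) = z/(z + 5)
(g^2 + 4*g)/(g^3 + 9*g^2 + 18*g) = (g + 4)/(g^2 + 9*g + 18)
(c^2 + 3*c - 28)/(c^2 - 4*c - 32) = (-c^2 - 3*c + 28)/(-c^2 + 4*c + 32)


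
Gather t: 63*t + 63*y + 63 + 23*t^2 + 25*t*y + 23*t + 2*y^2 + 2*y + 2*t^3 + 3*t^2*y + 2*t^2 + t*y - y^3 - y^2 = 2*t^3 + t^2*(3*y + 25) + t*(26*y + 86) - y^3 + y^2 + 65*y + 63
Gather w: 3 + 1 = 4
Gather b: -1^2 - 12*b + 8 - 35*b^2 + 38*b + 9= -35*b^2 + 26*b + 16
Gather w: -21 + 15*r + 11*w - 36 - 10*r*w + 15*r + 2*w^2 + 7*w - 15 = 30*r + 2*w^2 + w*(18 - 10*r) - 72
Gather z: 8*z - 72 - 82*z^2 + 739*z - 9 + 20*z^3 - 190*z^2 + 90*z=20*z^3 - 272*z^2 + 837*z - 81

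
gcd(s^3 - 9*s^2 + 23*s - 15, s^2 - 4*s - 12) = 1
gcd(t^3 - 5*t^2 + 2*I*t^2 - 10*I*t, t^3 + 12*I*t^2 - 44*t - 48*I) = t + 2*I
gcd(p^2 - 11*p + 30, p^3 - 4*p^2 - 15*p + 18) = p - 6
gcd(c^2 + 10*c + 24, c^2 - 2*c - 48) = c + 6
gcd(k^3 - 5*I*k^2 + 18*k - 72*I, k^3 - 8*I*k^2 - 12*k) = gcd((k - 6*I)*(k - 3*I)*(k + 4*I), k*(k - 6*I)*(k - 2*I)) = k - 6*I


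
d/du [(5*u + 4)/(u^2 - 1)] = (5*u^2 - 2*u*(5*u + 4) - 5)/(u^2 - 1)^2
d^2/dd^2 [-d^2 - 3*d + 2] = -2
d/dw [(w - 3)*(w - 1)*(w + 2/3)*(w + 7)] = 4*w^3 + 11*w^2 - 46*w + 13/3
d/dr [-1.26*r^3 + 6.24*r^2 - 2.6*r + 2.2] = -3.78*r^2 + 12.48*r - 2.6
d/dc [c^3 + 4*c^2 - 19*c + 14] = 3*c^2 + 8*c - 19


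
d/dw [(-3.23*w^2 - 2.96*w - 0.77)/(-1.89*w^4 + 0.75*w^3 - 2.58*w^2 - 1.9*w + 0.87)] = (-12.2094*w^5 - 14.3607*w^4 - 1.3812*w^3 + 0.232699999999998*w^2 - 9.5934*w - 4.0382)/(3.5721*w^8 - 2.835*w^7 + 10.3149*w^6 + 3.312*w^5 + 0.517800000000001*w^4 + 11.109*w^3 - 0.8792*w^2 - 3.306*w + 0.7569)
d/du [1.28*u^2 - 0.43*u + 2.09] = 2.56*u - 0.43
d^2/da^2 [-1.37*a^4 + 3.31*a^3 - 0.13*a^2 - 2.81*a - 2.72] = -16.44*a^2 + 19.86*a - 0.26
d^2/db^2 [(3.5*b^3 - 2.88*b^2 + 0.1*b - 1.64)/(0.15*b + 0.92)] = (0.1575*b^3 + 2.898*b^2 + 17.7744*b - 4.976664)/(0.003375*b^3 + 0.0621*b^2 + 0.38088*b + 0.778688)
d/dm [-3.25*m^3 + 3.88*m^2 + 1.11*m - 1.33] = -9.75*m^2 + 7.76*m + 1.11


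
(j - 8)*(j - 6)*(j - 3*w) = j^3 - 3*j^2*w - 14*j^2 + 42*j*w + 48*j - 144*w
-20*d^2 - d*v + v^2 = (-5*d + v)*(4*d + v)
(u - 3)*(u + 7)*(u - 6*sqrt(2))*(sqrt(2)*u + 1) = sqrt(2)*u^4 - 11*u^3 + 4*sqrt(2)*u^3 - 44*u^2 - 27*sqrt(2)*u^2 - 24*sqrt(2)*u + 231*u + 126*sqrt(2)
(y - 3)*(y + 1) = y^2 - 2*y - 3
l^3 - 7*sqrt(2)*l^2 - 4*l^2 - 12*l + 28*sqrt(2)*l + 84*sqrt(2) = (l - 6)*(l + 2)*(l - 7*sqrt(2))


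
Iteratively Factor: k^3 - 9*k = (k + 3)*(k^2 - 3*k) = k*(k + 3)*(k - 3)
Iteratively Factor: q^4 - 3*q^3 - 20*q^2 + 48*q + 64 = (q + 1)*(q^3 - 4*q^2 - 16*q + 64) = (q + 1)*(q + 4)*(q^2 - 8*q + 16) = (q - 4)*(q + 1)*(q + 4)*(q - 4)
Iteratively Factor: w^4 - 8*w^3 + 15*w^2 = (w - 3)*(w^3 - 5*w^2) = (w - 5)*(w - 3)*(w^2) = w*(w - 5)*(w - 3)*(w)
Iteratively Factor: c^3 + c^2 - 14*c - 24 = (c + 2)*(c^2 - c - 12) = (c - 4)*(c + 2)*(c + 3)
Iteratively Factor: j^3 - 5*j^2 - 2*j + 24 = (j + 2)*(j^2 - 7*j + 12) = (j - 3)*(j + 2)*(j - 4)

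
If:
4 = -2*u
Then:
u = -2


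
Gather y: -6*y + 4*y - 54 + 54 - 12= -2*y - 12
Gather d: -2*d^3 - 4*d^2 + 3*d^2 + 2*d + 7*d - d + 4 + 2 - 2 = -2*d^3 - d^2 + 8*d + 4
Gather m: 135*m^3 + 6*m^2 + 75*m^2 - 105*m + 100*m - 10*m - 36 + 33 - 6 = 135*m^3 + 81*m^2 - 15*m - 9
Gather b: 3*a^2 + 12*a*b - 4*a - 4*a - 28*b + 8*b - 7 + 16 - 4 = 3*a^2 - 8*a + b*(12*a - 20) + 5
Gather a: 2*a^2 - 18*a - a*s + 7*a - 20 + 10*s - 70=2*a^2 + a*(-s - 11) + 10*s - 90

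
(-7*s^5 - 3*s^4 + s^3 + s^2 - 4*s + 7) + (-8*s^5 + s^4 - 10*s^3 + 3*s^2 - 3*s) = -15*s^5 - 2*s^4 - 9*s^3 + 4*s^2 - 7*s + 7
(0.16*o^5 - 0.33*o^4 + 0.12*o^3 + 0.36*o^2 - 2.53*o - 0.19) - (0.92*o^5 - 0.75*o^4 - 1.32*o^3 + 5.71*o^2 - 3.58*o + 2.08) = -0.76*o^5 + 0.42*o^4 + 1.44*o^3 - 5.35*o^2 + 1.05*o - 2.27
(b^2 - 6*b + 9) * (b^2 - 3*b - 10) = b^4 - 9*b^3 + 17*b^2 + 33*b - 90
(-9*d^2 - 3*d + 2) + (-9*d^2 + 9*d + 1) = -18*d^2 + 6*d + 3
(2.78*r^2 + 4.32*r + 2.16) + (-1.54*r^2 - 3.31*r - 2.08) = 1.24*r^2 + 1.01*r + 0.0800000000000001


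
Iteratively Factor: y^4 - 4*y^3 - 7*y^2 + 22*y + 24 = (y + 1)*(y^3 - 5*y^2 - 2*y + 24) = (y - 3)*(y + 1)*(y^2 - 2*y - 8) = (y - 4)*(y - 3)*(y + 1)*(y + 2)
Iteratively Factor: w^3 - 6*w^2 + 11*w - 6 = (w - 3)*(w^2 - 3*w + 2) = (w - 3)*(w - 1)*(w - 2)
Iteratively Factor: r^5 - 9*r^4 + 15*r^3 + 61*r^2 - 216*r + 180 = (r + 3)*(r^4 - 12*r^3 + 51*r^2 - 92*r + 60) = (r - 2)*(r + 3)*(r^3 - 10*r^2 + 31*r - 30) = (r - 2)^2*(r + 3)*(r^2 - 8*r + 15) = (r - 3)*(r - 2)^2*(r + 3)*(r - 5)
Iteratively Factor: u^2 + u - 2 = (u + 2)*(u - 1)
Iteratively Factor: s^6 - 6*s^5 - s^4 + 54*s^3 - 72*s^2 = (s)*(s^5 - 6*s^4 - s^3 + 54*s^2 - 72*s) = s*(s - 3)*(s^4 - 3*s^3 - 10*s^2 + 24*s) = s*(s - 4)*(s - 3)*(s^3 + s^2 - 6*s) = s*(s - 4)*(s - 3)*(s + 3)*(s^2 - 2*s) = s^2*(s - 4)*(s - 3)*(s + 3)*(s - 2)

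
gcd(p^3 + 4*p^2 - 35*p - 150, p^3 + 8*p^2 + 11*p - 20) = p + 5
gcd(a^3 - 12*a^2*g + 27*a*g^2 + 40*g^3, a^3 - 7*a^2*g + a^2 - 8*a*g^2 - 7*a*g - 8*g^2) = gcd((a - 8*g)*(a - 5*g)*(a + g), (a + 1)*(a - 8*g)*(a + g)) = a^2 - 7*a*g - 8*g^2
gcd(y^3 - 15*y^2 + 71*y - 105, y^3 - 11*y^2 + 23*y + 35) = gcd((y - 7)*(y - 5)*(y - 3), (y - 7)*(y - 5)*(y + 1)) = y^2 - 12*y + 35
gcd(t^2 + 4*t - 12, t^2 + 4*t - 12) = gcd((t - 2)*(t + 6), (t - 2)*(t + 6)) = t^2 + 4*t - 12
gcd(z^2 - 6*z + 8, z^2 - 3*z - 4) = z - 4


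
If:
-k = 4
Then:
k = -4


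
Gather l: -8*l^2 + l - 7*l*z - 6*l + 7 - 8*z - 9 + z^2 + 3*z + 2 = -8*l^2 + l*(-7*z - 5) + z^2 - 5*z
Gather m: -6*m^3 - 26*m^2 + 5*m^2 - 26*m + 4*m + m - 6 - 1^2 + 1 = -6*m^3 - 21*m^2 - 21*m - 6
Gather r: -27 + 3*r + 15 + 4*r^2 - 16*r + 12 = 4*r^2 - 13*r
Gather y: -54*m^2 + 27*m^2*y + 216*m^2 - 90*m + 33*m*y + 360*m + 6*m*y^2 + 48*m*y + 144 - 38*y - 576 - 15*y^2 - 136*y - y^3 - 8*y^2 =162*m^2 + 270*m - y^3 + y^2*(6*m - 23) + y*(27*m^2 + 81*m - 174) - 432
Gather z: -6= -6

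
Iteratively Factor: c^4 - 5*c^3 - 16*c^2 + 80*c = (c - 4)*(c^3 - c^2 - 20*c) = c*(c - 4)*(c^2 - c - 20) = c*(c - 5)*(c - 4)*(c + 4)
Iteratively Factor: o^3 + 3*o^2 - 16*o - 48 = (o - 4)*(o^2 + 7*o + 12) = (o - 4)*(o + 4)*(o + 3)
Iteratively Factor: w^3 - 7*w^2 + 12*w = (w - 4)*(w^2 - 3*w) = (w - 4)*(w - 3)*(w)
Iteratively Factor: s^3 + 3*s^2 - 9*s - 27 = (s + 3)*(s^2 - 9) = (s - 3)*(s + 3)*(s + 3)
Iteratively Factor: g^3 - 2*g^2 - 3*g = (g - 3)*(g^2 + g) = (g - 3)*(g + 1)*(g)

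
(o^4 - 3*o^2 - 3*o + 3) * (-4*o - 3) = -4*o^5 - 3*o^4 + 12*o^3 + 21*o^2 - 3*o - 9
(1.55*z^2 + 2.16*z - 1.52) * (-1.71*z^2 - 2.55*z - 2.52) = -2.6505*z^4 - 7.6461*z^3 - 6.8148*z^2 - 1.5672*z + 3.8304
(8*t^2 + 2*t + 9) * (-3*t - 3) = -24*t^3 - 30*t^2 - 33*t - 27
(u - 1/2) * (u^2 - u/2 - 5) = u^3 - u^2 - 19*u/4 + 5/2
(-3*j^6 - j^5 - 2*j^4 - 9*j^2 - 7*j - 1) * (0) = 0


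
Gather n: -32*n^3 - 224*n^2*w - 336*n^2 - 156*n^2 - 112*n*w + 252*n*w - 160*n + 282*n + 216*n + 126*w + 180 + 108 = -32*n^3 + n^2*(-224*w - 492) + n*(140*w + 338) + 126*w + 288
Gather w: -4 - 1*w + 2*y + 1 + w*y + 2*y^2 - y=w*(y - 1) + 2*y^2 + y - 3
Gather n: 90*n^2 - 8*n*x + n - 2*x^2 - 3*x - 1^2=90*n^2 + n*(1 - 8*x) - 2*x^2 - 3*x - 1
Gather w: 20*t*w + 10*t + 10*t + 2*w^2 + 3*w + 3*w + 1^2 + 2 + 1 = 20*t + 2*w^2 + w*(20*t + 6) + 4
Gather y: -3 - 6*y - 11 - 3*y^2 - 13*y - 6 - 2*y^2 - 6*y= -5*y^2 - 25*y - 20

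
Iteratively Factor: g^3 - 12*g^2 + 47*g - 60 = (g - 4)*(g^2 - 8*g + 15) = (g - 5)*(g - 4)*(g - 3)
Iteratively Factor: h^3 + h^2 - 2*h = (h)*(h^2 + h - 2) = h*(h + 2)*(h - 1)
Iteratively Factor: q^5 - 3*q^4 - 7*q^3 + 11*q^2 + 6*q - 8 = (q - 1)*(q^4 - 2*q^3 - 9*q^2 + 2*q + 8) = (q - 1)^2*(q^3 - q^2 - 10*q - 8) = (q - 1)^2*(q + 2)*(q^2 - 3*q - 4) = (q - 1)^2*(q + 1)*(q + 2)*(q - 4)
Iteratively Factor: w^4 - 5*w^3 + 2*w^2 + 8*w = (w - 4)*(w^3 - w^2 - 2*w) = (w - 4)*(w + 1)*(w^2 - 2*w) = (w - 4)*(w - 2)*(w + 1)*(w)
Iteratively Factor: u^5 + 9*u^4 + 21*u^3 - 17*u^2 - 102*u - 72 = (u + 3)*(u^4 + 6*u^3 + 3*u^2 - 26*u - 24) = (u + 3)*(u + 4)*(u^3 + 2*u^2 - 5*u - 6) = (u + 1)*(u + 3)*(u + 4)*(u^2 + u - 6) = (u + 1)*(u + 3)^2*(u + 4)*(u - 2)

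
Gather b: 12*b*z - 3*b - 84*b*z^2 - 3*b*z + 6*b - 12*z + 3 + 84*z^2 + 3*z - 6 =b*(-84*z^2 + 9*z + 3) + 84*z^2 - 9*z - 3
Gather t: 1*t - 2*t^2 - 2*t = -2*t^2 - t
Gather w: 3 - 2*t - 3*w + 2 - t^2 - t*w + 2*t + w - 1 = -t^2 + w*(-t - 2) + 4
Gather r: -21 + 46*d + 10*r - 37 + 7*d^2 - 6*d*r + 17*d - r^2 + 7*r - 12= 7*d^2 + 63*d - r^2 + r*(17 - 6*d) - 70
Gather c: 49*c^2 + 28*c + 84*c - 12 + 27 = 49*c^2 + 112*c + 15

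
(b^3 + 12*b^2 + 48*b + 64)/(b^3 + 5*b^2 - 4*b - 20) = (b^3 + 12*b^2 + 48*b + 64)/(b^3 + 5*b^2 - 4*b - 20)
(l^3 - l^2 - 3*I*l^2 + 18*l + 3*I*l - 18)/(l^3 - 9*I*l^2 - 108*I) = (l - 1)/(l - 6*I)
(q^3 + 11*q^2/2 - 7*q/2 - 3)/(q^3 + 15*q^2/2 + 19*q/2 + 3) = (q - 1)/(q + 1)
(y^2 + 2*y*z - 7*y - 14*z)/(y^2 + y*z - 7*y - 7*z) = (y + 2*z)/(y + z)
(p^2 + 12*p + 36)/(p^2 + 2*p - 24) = (p + 6)/(p - 4)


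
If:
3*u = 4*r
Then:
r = 3*u/4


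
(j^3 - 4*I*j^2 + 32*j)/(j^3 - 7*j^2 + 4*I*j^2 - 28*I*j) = (j - 8*I)/(j - 7)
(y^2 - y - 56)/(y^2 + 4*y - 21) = (y - 8)/(y - 3)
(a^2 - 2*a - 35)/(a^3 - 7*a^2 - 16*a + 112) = (a + 5)/(a^2 - 16)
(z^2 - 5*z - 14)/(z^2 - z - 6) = (z - 7)/(z - 3)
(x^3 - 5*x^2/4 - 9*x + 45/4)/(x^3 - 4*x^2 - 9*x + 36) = (x - 5/4)/(x - 4)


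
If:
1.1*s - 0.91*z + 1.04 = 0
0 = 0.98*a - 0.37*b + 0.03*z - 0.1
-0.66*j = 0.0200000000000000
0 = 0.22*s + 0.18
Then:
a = 0.377551020408163*b + 0.097331240188383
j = -0.03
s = -0.82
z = 0.15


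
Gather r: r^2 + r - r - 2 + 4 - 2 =r^2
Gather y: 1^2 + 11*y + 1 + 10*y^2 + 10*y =10*y^2 + 21*y + 2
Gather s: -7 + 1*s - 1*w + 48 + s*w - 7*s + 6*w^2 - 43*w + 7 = s*(w - 6) + 6*w^2 - 44*w + 48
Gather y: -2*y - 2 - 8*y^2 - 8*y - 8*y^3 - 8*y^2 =-8*y^3 - 16*y^2 - 10*y - 2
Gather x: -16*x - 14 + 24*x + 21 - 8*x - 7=0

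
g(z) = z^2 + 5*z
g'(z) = 2*z + 5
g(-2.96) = -6.04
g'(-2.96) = -0.92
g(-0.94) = -3.82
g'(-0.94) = 3.12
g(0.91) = 5.38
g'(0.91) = 6.82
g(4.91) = 48.66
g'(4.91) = 14.82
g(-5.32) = 1.70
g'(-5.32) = -5.64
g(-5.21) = 1.09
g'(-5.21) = -5.42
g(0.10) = 0.51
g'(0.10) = 5.20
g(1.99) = 13.91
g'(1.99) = 8.98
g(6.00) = 66.00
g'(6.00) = 17.00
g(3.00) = 24.00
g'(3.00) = 11.00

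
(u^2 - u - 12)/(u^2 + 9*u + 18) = (u - 4)/(u + 6)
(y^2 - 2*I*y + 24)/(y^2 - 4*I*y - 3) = (-y^2 + 2*I*y - 24)/(-y^2 + 4*I*y + 3)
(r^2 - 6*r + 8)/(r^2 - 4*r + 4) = (r - 4)/(r - 2)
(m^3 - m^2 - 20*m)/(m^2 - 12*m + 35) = m*(m + 4)/(m - 7)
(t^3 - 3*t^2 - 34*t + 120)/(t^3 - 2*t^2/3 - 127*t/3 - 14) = 3*(t^2 - 9*t + 20)/(3*t^2 - 20*t - 7)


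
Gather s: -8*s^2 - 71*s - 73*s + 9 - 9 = -8*s^2 - 144*s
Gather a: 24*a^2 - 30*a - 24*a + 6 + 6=24*a^2 - 54*a + 12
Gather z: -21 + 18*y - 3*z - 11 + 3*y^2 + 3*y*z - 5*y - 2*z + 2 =3*y^2 + 13*y + z*(3*y - 5) - 30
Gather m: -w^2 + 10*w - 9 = -w^2 + 10*w - 9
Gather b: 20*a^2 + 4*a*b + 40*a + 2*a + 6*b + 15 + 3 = 20*a^2 + 42*a + b*(4*a + 6) + 18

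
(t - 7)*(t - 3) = t^2 - 10*t + 21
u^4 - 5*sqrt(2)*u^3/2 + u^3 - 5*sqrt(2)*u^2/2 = u^2*(u + 1)*(u - 5*sqrt(2)/2)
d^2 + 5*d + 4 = (d + 1)*(d + 4)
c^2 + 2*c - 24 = (c - 4)*(c + 6)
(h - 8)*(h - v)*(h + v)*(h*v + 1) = h^4*v - 8*h^3*v + h^3 - h^2*v^3 - 8*h^2 + 8*h*v^3 - h*v^2 + 8*v^2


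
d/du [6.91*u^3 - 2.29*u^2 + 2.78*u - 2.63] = 20.73*u^2 - 4.58*u + 2.78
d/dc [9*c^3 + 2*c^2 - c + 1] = 27*c^2 + 4*c - 1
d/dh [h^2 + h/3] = 2*h + 1/3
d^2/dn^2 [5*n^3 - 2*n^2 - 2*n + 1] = 30*n - 4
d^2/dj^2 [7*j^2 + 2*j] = 14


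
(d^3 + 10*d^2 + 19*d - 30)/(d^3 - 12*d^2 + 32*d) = (d^3 + 10*d^2 + 19*d - 30)/(d*(d^2 - 12*d + 32))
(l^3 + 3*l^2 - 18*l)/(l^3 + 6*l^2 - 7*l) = (l^2 + 3*l - 18)/(l^2 + 6*l - 7)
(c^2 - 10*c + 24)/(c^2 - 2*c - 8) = (c - 6)/(c + 2)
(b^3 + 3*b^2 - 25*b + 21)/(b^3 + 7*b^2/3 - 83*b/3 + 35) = 3*(b - 1)/(3*b - 5)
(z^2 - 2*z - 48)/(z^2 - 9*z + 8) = (z + 6)/(z - 1)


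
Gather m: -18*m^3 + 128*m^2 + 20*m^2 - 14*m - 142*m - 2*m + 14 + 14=-18*m^3 + 148*m^2 - 158*m + 28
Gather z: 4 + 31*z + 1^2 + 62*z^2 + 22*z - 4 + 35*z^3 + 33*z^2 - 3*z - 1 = 35*z^3 + 95*z^2 + 50*z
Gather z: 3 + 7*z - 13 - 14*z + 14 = 4 - 7*z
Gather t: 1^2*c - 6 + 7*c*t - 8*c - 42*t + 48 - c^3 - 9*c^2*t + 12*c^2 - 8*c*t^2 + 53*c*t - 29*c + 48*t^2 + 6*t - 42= -c^3 + 12*c^2 - 36*c + t^2*(48 - 8*c) + t*(-9*c^2 + 60*c - 36)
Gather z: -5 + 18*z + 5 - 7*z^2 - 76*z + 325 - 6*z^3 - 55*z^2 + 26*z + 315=-6*z^3 - 62*z^2 - 32*z + 640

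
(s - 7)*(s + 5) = s^2 - 2*s - 35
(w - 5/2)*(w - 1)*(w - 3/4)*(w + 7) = w^4 + 11*w^3/4 - 197*w^2/8 + 34*w - 105/8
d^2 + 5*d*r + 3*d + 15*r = (d + 3)*(d + 5*r)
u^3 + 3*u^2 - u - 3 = (u - 1)*(u + 1)*(u + 3)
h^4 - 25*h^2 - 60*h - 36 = (h - 6)*(h + 1)*(h + 2)*(h + 3)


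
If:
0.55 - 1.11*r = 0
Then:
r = 0.50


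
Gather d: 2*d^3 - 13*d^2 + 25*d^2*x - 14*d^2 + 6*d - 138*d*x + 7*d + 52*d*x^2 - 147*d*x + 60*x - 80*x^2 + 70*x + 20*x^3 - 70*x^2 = 2*d^3 + d^2*(25*x - 27) + d*(52*x^2 - 285*x + 13) + 20*x^3 - 150*x^2 + 130*x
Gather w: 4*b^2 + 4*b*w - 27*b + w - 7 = 4*b^2 - 27*b + w*(4*b + 1) - 7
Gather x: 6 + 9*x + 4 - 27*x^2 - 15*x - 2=-27*x^2 - 6*x + 8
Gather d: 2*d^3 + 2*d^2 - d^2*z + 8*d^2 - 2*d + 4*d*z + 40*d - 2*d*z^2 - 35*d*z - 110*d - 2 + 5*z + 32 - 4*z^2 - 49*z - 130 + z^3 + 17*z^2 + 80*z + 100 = 2*d^3 + d^2*(10 - z) + d*(-2*z^2 - 31*z - 72) + z^3 + 13*z^2 + 36*z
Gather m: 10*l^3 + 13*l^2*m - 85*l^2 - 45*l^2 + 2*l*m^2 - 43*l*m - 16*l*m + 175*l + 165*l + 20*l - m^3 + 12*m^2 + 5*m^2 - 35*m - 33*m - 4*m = 10*l^3 - 130*l^2 + 360*l - m^3 + m^2*(2*l + 17) + m*(13*l^2 - 59*l - 72)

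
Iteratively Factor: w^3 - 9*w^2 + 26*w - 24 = (w - 2)*(w^2 - 7*w + 12) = (w - 3)*(w - 2)*(w - 4)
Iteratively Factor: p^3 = (p)*(p^2) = p^2*(p)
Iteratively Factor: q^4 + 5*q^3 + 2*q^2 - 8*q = (q + 4)*(q^3 + q^2 - 2*q) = (q - 1)*(q + 4)*(q^2 + 2*q) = q*(q - 1)*(q + 4)*(q + 2)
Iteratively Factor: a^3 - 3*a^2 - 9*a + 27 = (a - 3)*(a^2 - 9) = (a - 3)^2*(a + 3)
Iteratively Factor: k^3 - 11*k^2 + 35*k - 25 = (k - 5)*(k^2 - 6*k + 5) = (k - 5)^2*(k - 1)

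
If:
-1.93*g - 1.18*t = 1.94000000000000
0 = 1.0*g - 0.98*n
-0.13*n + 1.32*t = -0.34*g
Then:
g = -1.11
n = -1.13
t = 0.17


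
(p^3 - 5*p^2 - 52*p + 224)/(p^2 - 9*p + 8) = (p^2 + 3*p - 28)/(p - 1)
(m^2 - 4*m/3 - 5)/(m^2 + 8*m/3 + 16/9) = 3*(3*m^2 - 4*m - 15)/(9*m^2 + 24*m + 16)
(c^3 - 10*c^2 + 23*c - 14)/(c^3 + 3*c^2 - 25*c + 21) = (c^2 - 9*c + 14)/(c^2 + 4*c - 21)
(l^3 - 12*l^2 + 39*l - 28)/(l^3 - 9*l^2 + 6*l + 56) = (l - 1)/(l + 2)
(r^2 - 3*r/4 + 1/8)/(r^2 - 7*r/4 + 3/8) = (2*r - 1)/(2*r - 3)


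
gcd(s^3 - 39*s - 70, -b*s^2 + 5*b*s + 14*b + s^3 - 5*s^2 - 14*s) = s^2 - 5*s - 14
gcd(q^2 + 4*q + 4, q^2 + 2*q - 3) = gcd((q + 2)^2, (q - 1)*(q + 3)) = 1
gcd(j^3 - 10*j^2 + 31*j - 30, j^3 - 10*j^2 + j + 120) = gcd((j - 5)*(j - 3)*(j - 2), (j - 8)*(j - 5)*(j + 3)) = j - 5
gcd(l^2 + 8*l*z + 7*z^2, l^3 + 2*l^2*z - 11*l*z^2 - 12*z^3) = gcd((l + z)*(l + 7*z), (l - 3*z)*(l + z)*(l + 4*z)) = l + z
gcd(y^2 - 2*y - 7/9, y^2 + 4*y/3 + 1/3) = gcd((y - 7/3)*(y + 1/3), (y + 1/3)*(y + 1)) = y + 1/3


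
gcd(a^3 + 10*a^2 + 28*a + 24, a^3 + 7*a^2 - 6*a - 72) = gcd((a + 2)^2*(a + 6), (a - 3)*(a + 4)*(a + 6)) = a + 6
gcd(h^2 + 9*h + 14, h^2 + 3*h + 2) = h + 2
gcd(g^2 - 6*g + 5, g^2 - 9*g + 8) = g - 1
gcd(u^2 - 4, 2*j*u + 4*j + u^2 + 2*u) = u + 2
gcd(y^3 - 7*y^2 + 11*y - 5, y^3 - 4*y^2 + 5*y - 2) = y^2 - 2*y + 1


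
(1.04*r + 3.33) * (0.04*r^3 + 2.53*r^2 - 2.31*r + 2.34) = 0.0416*r^4 + 2.7644*r^3 + 6.0225*r^2 - 5.2587*r + 7.7922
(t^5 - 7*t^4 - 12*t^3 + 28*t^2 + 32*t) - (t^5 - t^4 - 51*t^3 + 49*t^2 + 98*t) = -6*t^4 + 39*t^3 - 21*t^2 - 66*t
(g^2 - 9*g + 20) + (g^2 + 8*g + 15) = 2*g^2 - g + 35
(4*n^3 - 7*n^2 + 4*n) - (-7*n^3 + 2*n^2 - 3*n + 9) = 11*n^3 - 9*n^2 + 7*n - 9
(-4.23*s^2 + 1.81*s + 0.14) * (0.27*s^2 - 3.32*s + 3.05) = -1.1421*s^4 + 14.5323*s^3 - 18.8729*s^2 + 5.0557*s + 0.427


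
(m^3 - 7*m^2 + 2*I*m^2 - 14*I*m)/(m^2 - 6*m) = (m^2 + m*(-7 + 2*I) - 14*I)/(m - 6)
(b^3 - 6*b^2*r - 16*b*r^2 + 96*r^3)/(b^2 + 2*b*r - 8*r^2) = (-b^2 + 10*b*r - 24*r^2)/(-b + 2*r)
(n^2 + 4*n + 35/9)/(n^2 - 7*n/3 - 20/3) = (n + 7/3)/(n - 4)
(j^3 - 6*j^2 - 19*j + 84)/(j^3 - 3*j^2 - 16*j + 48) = (j - 7)/(j - 4)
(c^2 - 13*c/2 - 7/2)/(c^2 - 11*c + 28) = (c + 1/2)/(c - 4)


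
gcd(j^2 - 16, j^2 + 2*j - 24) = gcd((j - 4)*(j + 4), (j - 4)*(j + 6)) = j - 4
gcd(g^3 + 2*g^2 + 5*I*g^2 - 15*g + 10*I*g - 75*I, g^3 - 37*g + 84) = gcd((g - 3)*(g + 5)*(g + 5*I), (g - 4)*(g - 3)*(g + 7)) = g - 3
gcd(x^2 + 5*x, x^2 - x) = x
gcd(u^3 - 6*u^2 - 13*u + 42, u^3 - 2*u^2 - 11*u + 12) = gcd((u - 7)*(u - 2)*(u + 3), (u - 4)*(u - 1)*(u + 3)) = u + 3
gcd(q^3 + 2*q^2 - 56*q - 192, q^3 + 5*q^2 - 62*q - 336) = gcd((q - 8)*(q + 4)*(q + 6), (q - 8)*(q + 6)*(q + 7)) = q^2 - 2*q - 48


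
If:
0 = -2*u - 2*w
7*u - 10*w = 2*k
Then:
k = -17*w/2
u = -w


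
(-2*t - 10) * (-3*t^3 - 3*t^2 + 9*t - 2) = 6*t^4 + 36*t^3 + 12*t^2 - 86*t + 20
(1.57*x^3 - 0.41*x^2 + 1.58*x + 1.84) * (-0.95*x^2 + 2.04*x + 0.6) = -1.4915*x^5 + 3.5923*x^4 - 1.3954*x^3 + 1.2292*x^2 + 4.7016*x + 1.104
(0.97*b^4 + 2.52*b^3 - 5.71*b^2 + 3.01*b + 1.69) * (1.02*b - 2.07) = 0.9894*b^5 + 0.5625*b^4 - 11.0406*b^3 + 14.8899*b^2 - 4.5069*b - 3.4983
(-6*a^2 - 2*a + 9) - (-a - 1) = -6*a^2 - a + 10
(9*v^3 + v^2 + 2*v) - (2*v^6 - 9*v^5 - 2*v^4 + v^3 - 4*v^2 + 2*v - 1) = -2*v^6 + 9*v^5 + 2*v^4 + 8*v^3 + 5*v^2 + 1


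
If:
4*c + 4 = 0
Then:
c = -1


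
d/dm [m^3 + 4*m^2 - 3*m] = 3*m^2 + 8*m - 3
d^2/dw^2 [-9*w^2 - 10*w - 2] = -18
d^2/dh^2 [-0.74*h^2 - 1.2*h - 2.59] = -1.48000000000000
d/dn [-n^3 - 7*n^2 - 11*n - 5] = -3*n^2 - 14*n - 11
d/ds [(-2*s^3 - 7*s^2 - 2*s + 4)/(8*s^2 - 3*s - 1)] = (-16*s^4 + 12*s^3 + 43*s^2 - 50*s + 14)/(64*s^4 - 48*s^3 - 7*s^2 + 6*s + 1)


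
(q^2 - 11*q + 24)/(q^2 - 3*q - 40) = (q - 3)/(q + 5)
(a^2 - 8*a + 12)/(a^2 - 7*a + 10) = (a - 6)/(a - 5)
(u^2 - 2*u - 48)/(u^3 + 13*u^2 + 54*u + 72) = (u - 8)/(u^2 + 7*u + 12)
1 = 1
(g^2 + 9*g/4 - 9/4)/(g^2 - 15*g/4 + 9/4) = (g + 3)/(g - 3)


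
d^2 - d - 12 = (d - 4)*(d + 3)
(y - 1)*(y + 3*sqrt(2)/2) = y^2 - y + 3*sqrt(2)*y/2 - 3*sqrt(2)/2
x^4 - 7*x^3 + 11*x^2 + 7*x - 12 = (x - 4)*(x - 3)*(x - 1)*(x + 1)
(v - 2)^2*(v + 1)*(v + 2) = v^4 - v^3 - 6*v^2 + 4*v + 8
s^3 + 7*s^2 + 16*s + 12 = (s + 2)^2*(s + 3)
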